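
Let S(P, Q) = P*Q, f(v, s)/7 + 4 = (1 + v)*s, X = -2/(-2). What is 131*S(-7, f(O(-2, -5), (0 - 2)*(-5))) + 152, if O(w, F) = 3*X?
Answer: -230932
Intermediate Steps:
X = 1 (X = -2*(-½) = 1)
O(w, F) = 3 (O(w, F) = 3*1 = 3)
f(v, s) = -28 + 7*s*(1 + v) (f(v, s) = -28 + 7*((1 + v)*s) = -28 + 7*(s*(1 + v)) = -28 + 7*s*(1 + v))
131*S(-7, f(O(-2, -5), (0 - 2)*(-5))) + 152 = 131*(-7*(-28 + 7*((0 - 2)*(-5)) + 7*((0 - 2)*(-5))*3)) + 152 = 131*(-7*(-28 + 7*(-2*(-5)) + 7*(-2*(-5))*3)) + 152 = 131*(-7*(-28 + 7*10 + 7*10*3)) + 152 = 131*(-7*(-28 + 70 + 210)) + 152 = 131*(-7*252) + 152 = 131*(-1764) + 152 = -231084 + 152 = -230932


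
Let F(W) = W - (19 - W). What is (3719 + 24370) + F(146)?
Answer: 28362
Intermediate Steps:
F(W) = -19 + 2*W (F(W) = W + (-19 + W) = -19 + 2*W)
(3719 + 24370) + F(146) = (3719 + 24370) + (-19 + 2*146) = 28089 + (-19 + 292) = 28089 + 273 = 28362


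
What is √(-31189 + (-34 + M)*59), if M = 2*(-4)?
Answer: I*√33667 ≈ 183.49*I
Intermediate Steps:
M = -8
√(-31189 + (-34 + M)*59) = √(-31189 + (-34 - 8)*59) = √(-31189 - 42*59) = √(-31189 - 2478) = √(-33667) = I*√33667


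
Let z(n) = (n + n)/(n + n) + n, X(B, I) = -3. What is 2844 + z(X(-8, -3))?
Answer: 2842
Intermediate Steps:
z(n) = 1 + n (z(n) = (2*n)/((2*n)) + n = (2*n)*(1/(2*n)) + n = 1 + n)
2844 + z(X(-8, -3)) = 2844 + (1 - 3) = 2844 - 2 = 2842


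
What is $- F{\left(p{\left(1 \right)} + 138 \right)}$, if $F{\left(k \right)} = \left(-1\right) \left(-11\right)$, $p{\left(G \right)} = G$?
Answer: $-11$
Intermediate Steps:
$F{\left(k \right)} = 11$
$- F{\left(p{\left(1 \right)} + 138 \right)} = \left(-1\right) 11 = -11$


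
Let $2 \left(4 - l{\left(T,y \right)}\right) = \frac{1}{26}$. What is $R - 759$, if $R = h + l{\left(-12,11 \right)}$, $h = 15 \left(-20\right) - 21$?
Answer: $- \frac{55953}{52} \approx -1076.0$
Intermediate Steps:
$l{\left(T,y \right)} = \frac{207}{52}$ ($l{\left(T,y \right)} = 4 - \frac{1}{2 \cdot 26} = 4 - \frac{1}{52} = \frac{207}{52}$)
$h = -321$ ($h = -300 - 21 = -321$)
$R = - \frac{16485}{52}$ ($R = -321 + \frac{207}{52} = - \frac{16485}{52} \approx -317.02$)
$R - 759 = - \frac{16485}{52} - 759 = - \frac{55953}{52}$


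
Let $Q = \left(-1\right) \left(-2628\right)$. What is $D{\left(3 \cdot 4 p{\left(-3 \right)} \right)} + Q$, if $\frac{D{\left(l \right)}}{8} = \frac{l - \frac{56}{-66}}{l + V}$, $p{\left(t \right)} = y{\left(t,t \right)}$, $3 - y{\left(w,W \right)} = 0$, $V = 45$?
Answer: $\frac{7034372}{2673} \approx 2631.6$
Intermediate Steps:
$y{\left(w,W \right)} = 3$ ($y{\left(w,W \right)} = 3 - 0 = 3 + 0 = 3$)
$p{\left(t \right)} = 3$
$D{\left(l \right)} = \frac{8 \left(\frac{28}{33} + l\right)}{45 + l}$ ($D{\left(l \right)} = 8 \frac{l - \frac{56}{-66}}{l + 45} = 8 \frac{l - - \frac{28}{33}}{45 + l} = 8 \frac{l + \frac{28}{33}}{45 + l} = 8 \frac{\frac{28}{33} + l}{45 + l} = \frac{8 \left(\frac{28}{33} + l\right)}{45 + l}$)
$Q = 2628$
$D{\left(3 \cdot 4 p{\left(-3 \right)} \right)} + Q = \frac{8 \left(28 + 33 \cdot 3 \cdot 4 \cdot 3\right)}{33 \left(45 + 3 \cdot 4 \cdot 3\right)} + 2628 = \frac{8 \left(28 + 33 \cdot 12 \cdot 3\right)}{33 \left(45 + 12 \cdot 3\right)} + 2628 = \frac{8 \left(28 + 33 \cdot 36\right)}{33 \left(45 + 36\right)} + 2628 = \frac{8 \left(28 + 1188\right)}{33 \cdot 81} + 2628 = \frac{8}{33} \cdot \frac{1}{81} \cdot 1216 + 2628 = \frac{9728}{2673} + 2628 = \frac{7034372}{2673}$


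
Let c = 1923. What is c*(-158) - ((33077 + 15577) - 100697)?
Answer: -251791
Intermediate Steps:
c*(-158) - ((33077 + 15577) - 100697) = 1923*(-158) - ((33077 + 15577) - 100697) = -303834 - (48654 - 100697) = -303834 - 1*(-52043) = -303834 + 52043 = -251791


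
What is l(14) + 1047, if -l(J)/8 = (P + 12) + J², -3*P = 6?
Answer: -601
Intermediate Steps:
P = -2 (P = -⅓*6 = -2)
l(J) = -80 - 8*J² (l(J) = -8*((-2 + 12) + J²) = -8*(10 + J²) = -80 - 8*J²)
l(14) + 1047 = (-80 - 8*14²) + 1047 = (-80 - 8*196) + 1047 = (-80 - 1568) + 1047 = -1648 + 1047 = -601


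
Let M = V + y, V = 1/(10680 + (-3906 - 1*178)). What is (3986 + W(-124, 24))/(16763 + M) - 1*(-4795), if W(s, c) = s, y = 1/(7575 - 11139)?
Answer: 236205265576241/49258376855 ≈ 4795.2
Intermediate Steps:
y = -1/3564 (y = 1/(-3564) = -1/3564 ≈ -0.00028058)
V = 1/6596 (V = 1/(10680 + (-3906 - 178)) = 1/(10680 - 4084) = 1/6596 ≈ 0.00015161)
M = -379/2938518 (M = 1/6596 - 1/3564 = -379/2938518 ≈ -0.00012898)
(3986 + W(-124, 24))/(16763 + M) - 1*(-4795) = (3986 - 124)/(16763 - 379/2938518) - 1*(-4795) = 3862/(49258376855/2938518) + 4795 = 3862*(2938518/49258376855) + 4795 = 11348556516/49258376855 + 4795 = 236205265576241/49258376855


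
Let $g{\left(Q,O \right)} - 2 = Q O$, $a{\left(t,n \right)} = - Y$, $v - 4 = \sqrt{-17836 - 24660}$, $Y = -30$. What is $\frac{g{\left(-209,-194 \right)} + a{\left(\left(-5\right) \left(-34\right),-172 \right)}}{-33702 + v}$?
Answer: $- \frac{4118667}{3420475} - \frac{162312 i \sqrt{166}}{283899425} \approx -1.2041 - 0.0073661 i$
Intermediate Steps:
$v = 4 + 16 i \sqrt{166}$ ($v = 4 + \sqrt{-17836 - 24660} = 4 + \sqrt{-42496} = 4 + 16 i \sqrt{166} \approx 4.0 + 206.15 i$)
$a{\left(t,n \right)} = 30$ ($a{\left(t,n \right)} = \left(-1\right) \left(-30\right) = 30$)
$g{\left(Q,O \right)} = 2 + O Q$ ($g{\left(Q,O \right)} = 2 + Q O = 2 + O Q$)
$\frac{g{\left(-209,-194 \right)} + a{\left(\left(-5\right) \left(-34\right),-172 \right)}}{-33702 + v} = \frac{\left(2 - -40546\right) + 30}{-33702 + \left(4 + 16 i \sqrt{166}\right)} = \frac{\left(2 + 40546\right) + 30}{-33698 + 16 i \sqrt{166}} = \frac{40548 + 30}{-33698 + 16 i \sqrt{166}} = \frac{40578}{-33698 + 16 i \sqrt{166}}$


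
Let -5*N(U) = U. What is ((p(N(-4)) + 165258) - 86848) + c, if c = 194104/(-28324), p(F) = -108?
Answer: 554407936/7081 ≈ 78295.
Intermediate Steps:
N(U) = -U/5
c = -48526/7081 (c = 194104*(-1/28324) = -48526/7081 ≈ -6.8530)
((p(N(-4)) + 165258) - 86848) + c = ((-108 + 165258) - 86848) - 48526/7081 = (165150 - 86848) - 48526/7081 = 78302 - 48526/7081 = 554407936/7081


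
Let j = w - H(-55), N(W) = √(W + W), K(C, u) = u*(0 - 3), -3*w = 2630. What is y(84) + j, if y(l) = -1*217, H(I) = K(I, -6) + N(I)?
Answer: -3335/3 - I*√110 ≈ -1111.7 - 10.488*I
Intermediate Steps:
w = -2630/3 (w = -⅓*2630 = -2630/3 ≈ -876.67)
K(C, u) = -3*u (K(C, u) = u*(-3) = -3*u)
N(W) = √2*√W (N(W) = √(2*W) = √2*√W)
H(I) = 18 + √2*√I (H(I) = -3*(-6) + √2*√I = 18 + √2*√I)
y(l) = -217
j = -2684/3 - I*√110 (j = -2630/3 - (18 + √2*√(-55)) = -2630/3 - (18 + √2*(I*√55)) = -2630/3 - (18 + I*√110) = -2630/3 + (-18 - I*√110) = -2684/3 - I*√110 ≈ -894.67 - 10.488*I)
y(84) + j = -217 + (-2684/3 - I*√110) = -3335/3 - I*√110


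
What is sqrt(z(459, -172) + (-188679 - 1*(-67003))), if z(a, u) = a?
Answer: I*sqrt(121217) ≈ 348.16*I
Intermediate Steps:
sqrt(z(459, -172) + (-188679 - 1*(-67003))) = sqrt(459 + (-188679 - 1*(-67003))) = sqrt(459 + (-188679 + 67003)) = sqrt(459 - 121676) = sqrt(-121217) = I*sqrt(121217)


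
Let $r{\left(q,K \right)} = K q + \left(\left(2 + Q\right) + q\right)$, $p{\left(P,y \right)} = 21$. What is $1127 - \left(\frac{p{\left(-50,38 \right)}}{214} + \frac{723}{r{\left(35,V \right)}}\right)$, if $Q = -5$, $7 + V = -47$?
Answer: $\frac{112056107}{99403} \approx 1127.3$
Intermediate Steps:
$V = -54$ ($V = -7 - 47 = -54$)
$r{\left(q,K \right)} = -3 + q + K q$ ($r{\left(q,K \right)} = K q + \left(\left(2 - 5\right) + q\right) = K q + \left(-3 + q\right) = -3 + q + K q$)
$1127 - \left(\frac{p{\left(-50,38 \right)}}{214} + \frac{723}{r{\left(35,V \right)}}\right) = 1127 - \left(\frac{21}{214} + \frac{723}{-3 + 35 - 1890}\right) = 1127 - \left(21 \cdot \frac{1}{214} + \frac{723}{-3 + 35 - 1890}\right) = 1127 - \left(\frac{21}{214} + \frac{723}{-1858}\right) = 1127 - \left(\frac{21}{214} + 723 \left(- \frac{1}{1858}\right)\right) = 1127 - \left(\frac{21}{214} - \frac{723}{1858}\right) = 1127 - - \frac{28926}{99403} = 1127 + \frac{28926}{99403} = \frac{112056107}{99403}$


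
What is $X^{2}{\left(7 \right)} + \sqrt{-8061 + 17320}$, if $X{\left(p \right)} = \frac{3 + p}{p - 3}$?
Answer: $\frac{25}{4} + \sqrt{9259} \approx 102.47$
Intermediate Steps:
$X{\left(p \right)} = \frac{3 + p}{-3 + p}$
$X^{2}{\left(7 \right)} + \sqrt{-8061 + 17320} = \left(\frac{3 + 7}{-3 + 7}\right)^{2} + \sqrt{-8061 + 17320} = \left(\frac{1}{4} \cdot 10\right)^{2} + \sqrt{9259} = \left(\frac{5}{2}\right)^{2} + \sqrt{9259} = \frac{25}{4} + \sqrt{9259}$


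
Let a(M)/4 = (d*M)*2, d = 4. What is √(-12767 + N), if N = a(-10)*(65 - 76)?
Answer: I*√9247 ≈ 96.161*I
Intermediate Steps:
a(M) = 32*M (a(M) = 4*((4*M)*2) = 4*(8*M) = 32*M)
N = 3520 (N = (32*(-10))*(65 - 76) = -320*(-11) = 3520)
√(-12767 + N) = √(-12767 + 3520) = √(-9247) = I*√9247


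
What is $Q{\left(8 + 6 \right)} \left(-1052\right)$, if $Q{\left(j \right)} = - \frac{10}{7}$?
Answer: $\frac{10520}{7} \approx 1502.9$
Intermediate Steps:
$Q{\left(j \right)} = - \frac{10}{7}$ ($Q{\left(j \right)} = \left(-10\right) \frac{1}{7} = - \frac{10}{7}$)
$Q{\left(8 + 6 \right)} \left(-1052\right) = \left(- \frac{10}{7}\right) \left(-1052\right) = \frac{10520}{7}$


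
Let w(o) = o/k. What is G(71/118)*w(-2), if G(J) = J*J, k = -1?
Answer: 5041/6962 ≈ 0.72407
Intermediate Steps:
G(J) = J²
w(o) = -o (w(o) = o/(-1) = o*(-1) = -o)
G(71/118)*w(-2) = (71/118)²*(-1*(-2)) = (71*(1/118))²*2 = (71/118)²*2 = (5041/13924)*2 = 5041/6962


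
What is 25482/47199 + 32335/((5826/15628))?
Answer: 3975214043792/45830229 ≈ 86738.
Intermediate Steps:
25482/47199 + 32335/((5826/15628)) = 25482*(1/47199) + 32335/((5826*(1/15628))) = 8494/15733 + 32335/(2913/7814) = 8494/15733 + 32335*(7814/2913) = 8494/15733 + 252665690/2913 = 3975214043792/45830229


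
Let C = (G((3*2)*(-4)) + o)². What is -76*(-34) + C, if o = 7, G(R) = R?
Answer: 2873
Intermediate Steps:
C = 289 (C = ((3*2)*(-4) + 7)² = (6*(-4) + 7)² = (-24 + 7)² = (-17)² = 289)
-76*(-34) + C = -76*(-34) + 289 = 2584 + 289 = 2873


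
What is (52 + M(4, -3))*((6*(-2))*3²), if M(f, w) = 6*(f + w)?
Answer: -6264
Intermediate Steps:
M(f, w) = 6*f + 6*w
(52 + M(4, -3))*((6*(-2))*3²) = (52 + (6*4 + 6*(-3)))*((6*(-2))*3²) = (52 + (24 - 18))*(-12*9) = (52 + 6)*(-108) = 58*(-108) = -6264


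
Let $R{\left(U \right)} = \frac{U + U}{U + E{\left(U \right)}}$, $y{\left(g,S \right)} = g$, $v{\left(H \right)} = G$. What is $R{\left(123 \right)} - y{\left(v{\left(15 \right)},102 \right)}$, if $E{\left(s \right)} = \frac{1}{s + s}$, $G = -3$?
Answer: $\frac{151293}{30259} \approx 4.9999$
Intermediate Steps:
$v{\left(H \right)} = -3$
$E{\left(s \right)} = \frac{1}{2 s}$
$R{\left(U \right)} = \frac{2 U}{U + \frac{1}{2 U}}$ ($R{\left(U \right)} = \frac{U + U}{U + \frac{1}{2 U}} = \frac{2 U}{U + \frac{1}{2 U}}$)
$R{\left(123 \right)} - y{\left(v{\left(15 \right)},102 \right)} = \frac{4 \cdot 123^{2}}{1 + 2 \cdot 123^{2}} - -3 = 4 \cdot 15129 \frac{1}{1 + 2 \cdot 15129} + 3 = 4 \cdot 15129 \frac{1}{1 + 30258} + 3 = 4 \cdot 15129 \cdot \frac{1}{30259} + 3 = \frac{60516}{30259} + 3 = \frac{151293}{30259}$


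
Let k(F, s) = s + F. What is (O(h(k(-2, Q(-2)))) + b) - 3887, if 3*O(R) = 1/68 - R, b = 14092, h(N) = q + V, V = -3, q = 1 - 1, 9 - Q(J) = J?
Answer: 2082025/204 ≈ 10206.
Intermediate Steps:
Q(J) = 9 - J
k(F, s) = F + s
q = 0
h(N) = -3 (h(N) = 0 - 3 = -3)
O(R) = 1/204 - R/3 (O(R) = (1/68 - R)/3 = 1/204 - R/3)
(O(h(k(-2, Q(-2)))) + b) - 3887 = ((1/204 - ⅓*(-3)) + 14092) - 3887 = ((1/204 + 1) + 14092) - 3887 = (205/204 + 14092) - 3887 = 2874973/204 - 3887 = 2082025/204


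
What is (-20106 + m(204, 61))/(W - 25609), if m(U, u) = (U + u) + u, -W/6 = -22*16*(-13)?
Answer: 3956/10613 ≈ 0.37275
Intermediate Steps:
W = -27456 (W = -6*(-22*16)*(-13) = -(-2112)*(-13) = -6*4576 = -27456)
m(U, u) = U + 2*u
(-20106 + m(204, 61))/(W - 25609) = (-20106 + (204 + 2*61))/(-27456 - 25609) = (-20106 + (204 + 122))/(-53065) = (-20106 + 326)*(-1/53065) = -19780*(-1/53065) = 3956/10613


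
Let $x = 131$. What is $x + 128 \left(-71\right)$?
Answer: $-8957$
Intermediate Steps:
$x + 128 \left(-71\right) = 131 + 128 \left(-71\right) = 131 - 9088 = -8957$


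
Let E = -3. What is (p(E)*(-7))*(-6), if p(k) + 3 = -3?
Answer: -252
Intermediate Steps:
p(k) = -6 (p(k) = -3 - 3 = -6)
(p(E)*(-7))*(-6) = -6*(-7)*(-6) = 42*(-6) = -252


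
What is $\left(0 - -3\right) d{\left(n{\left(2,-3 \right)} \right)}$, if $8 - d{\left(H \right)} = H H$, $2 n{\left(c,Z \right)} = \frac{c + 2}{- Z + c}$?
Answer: $\frac{588}{25} \approx 23.52$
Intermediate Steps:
$n{\left(c,Z \right)} = \frac{2 + c}{2 \left(c - Z\right)}$ ($n{\left(c,Z \right)} = \frac{\left(c + 2\right) \frac{1}{- Z + c}}{2} = \frac{\left(2 + c\right) \frac{1}{c - Z}}{2} = \frac{\frac{1}{c - Z} \left(2 + c\right)}{2} = \frac{2 + c}{2 \left(c - Z\right)}$)
$d{\left(H \right)} = 8 - H^{2}$ ($d{\left(H \right)} = 8 - H H = 8 - H^{2}$)
$\left(0 - -3\right) d{\left(n{\left(2,-3 \right)} \right)} = \left(0 - -3\right) \left(8 - \left(\frac{1 + \frac{1}{2} \cdot 2}{2 - -3}\right)^{2}\right) = \left(0 + 3\right) \left(8 - \left(\frac{1 + 1}{2 + 3}\right)^{2}\right) = 3 \left(8 - \left(\frac{1}{5} \cdot 2\right)^{2}\right) = 3 \left(8 - \left(\frac{2}{5}\right)^{2}\right) = 3 \left(8 - \frac{4}{25}\right) = 3 \cdot \frac{196}{25} = \frac{588}{25}$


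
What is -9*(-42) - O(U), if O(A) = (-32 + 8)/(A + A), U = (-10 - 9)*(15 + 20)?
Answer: 251358/665 ≈ 377.98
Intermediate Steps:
U = -665 (U = -19*35 = -665)
O(A) = -12/A (O(A) = -24*1/(2*A) = -12/A)
-9*(-42) - O(U) = -9*(-42) - (-12)/(-665) = 378 - (-12)*(-1)/665 = 378 - 1*12/665 = 378 - 12/665 = 251358/665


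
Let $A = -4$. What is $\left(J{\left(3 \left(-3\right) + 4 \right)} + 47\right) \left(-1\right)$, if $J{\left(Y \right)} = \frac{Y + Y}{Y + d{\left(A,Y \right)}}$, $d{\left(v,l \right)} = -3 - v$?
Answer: $- \frac{99}{2} \approx -49.5$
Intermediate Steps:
$J{\left(Y \right)} = \frac{2 Y}{1 + Y}$ ($J{\left(Y \right)} = \frac{Y + Y}{Y - -1} = \frac{2 Y}{Y + \left(-3 + 4\right)} = \frac{2 Y}{Y + 1} = \frac{2 Y}{1 + Y}$)
$\left(J{\left(3 \left(-3\right) + 4 \right)} + 47\right) \left(-1\right) = \left(\frac{2 \left(3 \left(-3\right) + 4\right)}{1 + \left(3 \left(-3\right) + 4\right)} + 47\right) \left(-1\right) = \left(\frac{2 \left(-9 + 4\right)}{1 + \left(-9 + 4\right)} + 47\right) \left(-1\right) = \left(2 \left(-5\right) \frac{1}{1 - 5} + 47\right) \left(-1\right) = \left(2 \left(-5\right) \frac{1}{-4} + 47\right) \left(-1\right) = \left(2 \left(-5\right) \left(- \frac{1}{4}\right) + 47\right) \left(-1\right) = \left(\frac{5}{2} + 47\right) \left(-1\right) = \frac{99}{2} \left(-1\right) = - \frac{99}{2}$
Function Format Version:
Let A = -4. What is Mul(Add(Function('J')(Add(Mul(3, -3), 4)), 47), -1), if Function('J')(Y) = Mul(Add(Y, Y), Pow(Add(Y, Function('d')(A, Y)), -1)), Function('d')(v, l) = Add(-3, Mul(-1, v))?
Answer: Rational(-99, 2) ≈ -49.500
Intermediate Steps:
Function('J')(Y) = Mul(2, Y, Pow(Add(1, Y), -1)) (Function('J')(Y) = Mul(Add(Y, Y), Pow(Add(Y, Add(-3, Mul(-1, -4))), -1)) = Mul(Mul(2, Y), Pow(Add(Y, Add(-3, 4)), -1)) = Mul(Mul(2, Y), Pow(Add(Y, 1), -1)) = Mul(Mul(2, Y), Pow(Add(1, Y), -1)) = Mul(2, Y, Pow(Add(1, Y), -1)))
Mul(Add(Function('J')(Add(Mul(3, -3), 4)), 47), -1) = Mul(Add(Mul(2, Add(Mul(3, -3), 4), Pow(Add(1, Add(Mul(3, -3), 4)), -1)), 47), -1) = Mul(Add(Mul(2, Add(-9, 4), Pow(Add(1, Add(-9, 4)), -1)), 47), -1) = Mul(Add(Mul(2, -5, Pow(Add(1, -5), -1)), 47), -1) = Mul(Add(Mul(2, -5, Pow(-4, -1)), 47), -1) = Mul(Add(Mul(2, -5, Rational(-1, 4)), 47), -1) = Mul(Add(Rational(5, 2), 47), -1) = Mul(Rational(99, 2), -1) = Rational(-99, 2)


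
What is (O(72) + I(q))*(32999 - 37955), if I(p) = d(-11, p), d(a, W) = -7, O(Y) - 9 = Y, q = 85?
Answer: -366744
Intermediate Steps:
O(Y) = 9 + Y
I(p) = -7
(O(72) + I(q))*(32999 - 37955) = ((9 + 72) - 7)*(32999 - 37955) = (81 - 7)*(-4956) = 74*(-4956) = -366744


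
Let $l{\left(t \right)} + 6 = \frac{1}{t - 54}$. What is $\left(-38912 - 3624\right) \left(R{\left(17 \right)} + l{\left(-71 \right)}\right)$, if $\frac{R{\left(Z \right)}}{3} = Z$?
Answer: $- \frac{239222464}{125} \approx -1.9138 \cdot 10^{6}$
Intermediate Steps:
$l{\left(t \right)} = -6 + \frac{1}{-54 + t}$ ($l{\left(t \right)} = -6 + \frac{1}{t - 54} = -6 + \frac{1}{-54 + t}$)
$R{\left(Z \right)} = 3 Z$
$\left(-38912 - 3624\right) \left(R{\left(17 \right)} + l{\left(-71 \right)}\right) = \left(-38912 - 3624\right) \left(3 \cdot 17 + \frac{325 - -426}{-54 - 71}\right) = - 42536 \left(51 + \frac{325 + 426}{-125}\right) = - 42536 \left(51 - \frac{751}{125}\right) = \left(-42536\right) \frac{5624}{125} = - \frac{239222464}{125}$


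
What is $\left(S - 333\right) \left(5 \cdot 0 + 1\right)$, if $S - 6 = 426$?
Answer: $99$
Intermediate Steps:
$S = 432$ ($S = 6 + 426 = 432$)
$\left(S - 333\right) \left(5 \cdot 0 + 1\right) = \left(432 - 333\right) \left(5 \cdot 0 + 1\right) = 99 \left(0 + 1\right) = 99 \cdot 1 = 99$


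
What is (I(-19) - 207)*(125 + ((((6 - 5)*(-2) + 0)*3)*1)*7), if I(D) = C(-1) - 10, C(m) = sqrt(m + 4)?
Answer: -18011 + 83*sqrt(3) ≈ -17867.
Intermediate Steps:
C(m) = sqrt(4 + m)
I(D) = -10 + sqrt(3) (I(D) = sqrt(4 - 1) - 10 = sqrt(3) - 10 = -10 + sqrt(3))
(I(-19) - 207)*(125 + ((((6 - 5)*(-2) + 0)*3)*1)*7) = ((-10 + sqrt(3)) - 207)*(125 + ((((6 - 5)*(-2) + 0)*3)*1)*7) = (-217 + sqrt(3))*(125 + (((1*(-2) + 0)*3)*1)*7) = (-217 + sqrt(3))*(125 + (((-2 + 0)*3)*1)*7) = (-217 + sqrt(3))*(125 + (-2*3*1)*7) = (-217 + sqrt(3))*(125 - 6*1*7) = (-217 + sqrt(3))*(125 - 6*7) = (-217 + sqrt(3))*(125 - 42) = (-217 + sqrt(3))*83 = -18011 + 83*sqrt(3)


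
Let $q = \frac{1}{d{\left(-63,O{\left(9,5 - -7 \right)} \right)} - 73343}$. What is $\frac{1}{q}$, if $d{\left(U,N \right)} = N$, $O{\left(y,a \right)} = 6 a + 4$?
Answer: $-73267$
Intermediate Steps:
$O{\left(y,a \right)} = 4 + 6 a$
$q = - \frac{1}{73267}$ ($q = \frac{1}{\left(4 + 6 \left(5 - -7\right)\right) - 73343} = \frac{1}{\left(4 + 6 \left(5 + 7\right)\right) - 73343} = \frac{1}{\left(4 + 6 \cdot 12\right) - 73343} = \frac{1}{\left(4 + 72\right) - 73343} = \frac{1}{76 - 73343} = \frac{1}{-73267} = - \frac{1}{73267} \approx -1.3649 \cdot 10^{-5}$)
$\frac{1}{q} = \frac{1}{- \frac{1}{73267}} = -73267$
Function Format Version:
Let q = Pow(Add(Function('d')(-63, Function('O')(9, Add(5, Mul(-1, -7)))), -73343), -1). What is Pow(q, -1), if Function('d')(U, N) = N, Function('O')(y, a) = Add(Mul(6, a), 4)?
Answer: -73267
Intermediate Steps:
Function('O')(y, a) = Add(4, Mul(6, a))
q = Rational(-1, 73267) (q = Pow(Add(Add(4, Mul(6, Add(5, Mul(-1, -7)))), -73343), -1) = Pow(Add(Add(4, Mul(6, Add(5, 7))), -73343), -1) = Pow(Add(Add(4, Mul(6, 12)), -73343), -1) = Pow(Add(Add(4, 72), -73343), -1) = Pow(Add(76, -73343), -1) = Pow(-73267, -1) = Rational(-1, 73267) ≈ -1.3649e-5)
Pow(q, -1) = Pow(Rational(-1, 73267), -1) = -73267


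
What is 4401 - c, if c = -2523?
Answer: 6924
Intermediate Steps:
4401 - c = 4401 - 1*(-2523) = 4401 + 2523 = 6924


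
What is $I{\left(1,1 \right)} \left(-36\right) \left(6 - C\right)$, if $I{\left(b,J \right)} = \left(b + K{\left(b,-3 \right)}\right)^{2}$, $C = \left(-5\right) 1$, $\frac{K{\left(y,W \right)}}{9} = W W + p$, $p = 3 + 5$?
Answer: $-9391536$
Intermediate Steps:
$p = 8$
$K{\left(y,W \right)} = 72 + 9 W^{2}$ ($K{\left(y,W \right)} = 9 \left(W W + 8\right) = 9 \left(W^{2} + 8\right) = 9 \left(8 + W^{2}\right) = 72 + 9 W^{2}$)
$C = -5$
$I{\left(b,J \right)} = \left(153 + b\right)^{2}$ ($I{\left(b,J \right)} = \left(b + \left(72 + 9 \left(-3\right)^{2}\right)\right)^{2} = \left(b + \left(72 + 9 \cdot 9\right)\right)^{2} = \left(b + \left(72 + 81\right)\right)^{2} = \left(b + 153\right)^{2} = \left(153 + b\right)^{2}$)
$I{\left(1,1 \right)} \left(-36\right) \left(6 - C\right) = \left(153 + 1\right)^{2} \left(-36\right) \left(6 - -5\right) = 154^{2} \left(-36\right) \left(6 + 5\right) = 23716 \left(-36\right) 11 = \left(-853776\right) 11 = -9391536$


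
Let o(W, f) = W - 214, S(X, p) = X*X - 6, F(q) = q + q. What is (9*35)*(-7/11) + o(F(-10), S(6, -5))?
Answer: -4779/11 ≈ -434.45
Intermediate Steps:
F(q) = 2*q
S(X, p) = -6 + X² (S(X, p) = X² - 6 = -6 + X²)
o(W, f) = -214 + W
(9*35)*(-7/11) + o(F(-10), S(6, -5)) = (9*35)*(-7/11) + (-214 + 2*(-10)) = 315*(-7*1/11) + (-214 - 20) = 315*(-7/11) - 234 = -2205/11 - 234 = -4779/11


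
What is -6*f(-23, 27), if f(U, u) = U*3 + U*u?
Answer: 4140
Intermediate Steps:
f(U, u) = 3*U + U*u
-6*f(-23, 27) = -(-138)*(3 + 27) = -(-138)*30 = -6*(-690) = 4140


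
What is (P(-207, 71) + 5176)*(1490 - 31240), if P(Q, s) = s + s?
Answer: -158210500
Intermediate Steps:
P(Q, s) = 2*s
(P(-207, 71) + 5176)*(1490 - 31240) = (2*71 + 5176)*(1490 - 31240) = (142 + 5176)*(-29750) = 5318*(-29750) = -158210500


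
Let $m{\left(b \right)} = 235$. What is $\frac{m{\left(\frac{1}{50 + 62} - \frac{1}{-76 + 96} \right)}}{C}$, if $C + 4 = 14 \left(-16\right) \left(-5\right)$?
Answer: $\frac{235}{1116} \approx 0.21057$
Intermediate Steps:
$C = 1116$ ($C = -4 + 14 \left(-16\right) \left(-5\right) = -4 - -1120 = -4 + 1120 = 1116$)
$\frac{m{\left(\frac{1}{50 + 62} - \frac{1}{-76 + 96} \right)}}{C} = \frac{235}{1116}$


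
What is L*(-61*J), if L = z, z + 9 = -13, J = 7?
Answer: 9394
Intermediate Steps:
z = -22 (z = -9 - 13 = -22)
L = -22
L*(-61*J) = -(-1342)*7 = -22*(-427) = 9394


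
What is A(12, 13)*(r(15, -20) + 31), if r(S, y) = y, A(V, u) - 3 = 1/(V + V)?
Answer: 803/24 ≈ 33.458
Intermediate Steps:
A(V, u) = 3 + 1/(2*V) (A(V, u) = 3 + 1/(V + V) = 3 + 1/(2*V))
A(12, 13)*(r(15, -20) + 31) = (3 + (1/2)/12)*(-20 + 31) = (3 + (1/2)*(1/12))*11 = (3 + 1/24)*11 = (73/24)*11 = 803/24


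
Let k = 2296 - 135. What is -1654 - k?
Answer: -3815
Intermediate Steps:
k = 2161
-1654 - k = -1654 - 1*2161 = -1654 - 2161 = -3815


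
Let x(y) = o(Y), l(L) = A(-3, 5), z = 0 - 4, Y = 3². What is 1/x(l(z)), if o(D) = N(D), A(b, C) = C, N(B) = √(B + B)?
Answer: √2/6 ≈ 0.23570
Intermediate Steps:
Y = 9
N(B) = √2*√B (N(B) = √(2*B) = √2*√B)
o(D) = √2*√D
z = -4
l(L) = 5
x(y) = 3*√2 (x(y) = √2*√9 = √2*3 = 3*√2)
1/x(l(z)) = 1/(3*√2) = √2/6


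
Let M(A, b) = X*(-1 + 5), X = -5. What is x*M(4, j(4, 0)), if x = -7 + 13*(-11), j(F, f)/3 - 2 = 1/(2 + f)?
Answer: 3000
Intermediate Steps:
j(F, f) = 6 + 3/(2 + f)
x = -150 (x = -7 - 143 = -150)
M(A, b) = -20 (M(A, b) = -5*(-1 + 5) = -5*4 = -20)
x*M(4, j(4, 0)) = -150*(-20) = 3000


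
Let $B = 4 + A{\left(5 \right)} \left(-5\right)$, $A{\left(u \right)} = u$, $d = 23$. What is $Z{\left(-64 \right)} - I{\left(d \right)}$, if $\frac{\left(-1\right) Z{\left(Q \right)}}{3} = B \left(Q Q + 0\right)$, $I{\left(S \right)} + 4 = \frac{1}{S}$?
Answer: $\frac{5935195}{23} \approx 2.5805 \cdot 10^{5}$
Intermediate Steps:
$I{\left(S \right)} = -4 + \frac{1}{S}$
$B = -21$ ($B = 4 + 5 \left(-5\right) = 4 - 25 = -21$)
$Z{\left(Q \right)} = 63 Q^{2}$ ($Z{\left(Q \right)} = - 3 \left(- 21 \left(Q Q + 0\right)\right) = - 3 \left(- 21 \left(Q^{2} + 0\right)\right) = - 3 \left(- 21 Q^{2}\right) = 63 Q^{2}$)
$Z{\left(-64 \right)} - I{\left(d \right)} = 63 \left(-64\right)^{2} - \left(-4 + \frac{1}{23}\right) = 63 \cdot 4096 - \left(-4 + \frac{1}{23}\right) = 258048 - - \frac{91}{23} = 258048 + \frac{91}{23} = \frac{5935195}{23}$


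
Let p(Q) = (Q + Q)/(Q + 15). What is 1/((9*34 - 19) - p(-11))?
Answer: 2/585 ≈ 0.0034188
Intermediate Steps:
p(Q) = 2*Q/(15 + Q) (p(Q) = (2*Q)/(15 + Q) = 2*Q/(15 + Q))
1/((9*34 - 19) - p(-11)) = 1/((9*34 - 19) - 2*(-11)/(15 - 11)) = 1/((306 - 19) - 2*(-11)/4) = 1/(287 - 2*(-11)/4) = 1/(287 - 1*(-11/2)) = 1/(287 + 11/2) = 1/(585/2) = 2/585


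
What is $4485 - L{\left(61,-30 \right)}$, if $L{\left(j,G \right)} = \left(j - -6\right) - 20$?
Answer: $4438$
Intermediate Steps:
$L{\left(j,G \right)} = -14 + j$ ($L{\left(j,G \right)} = \left(j + 6\right) - 20 = \left(6 + j\right) - 20 = -14 + j$)
$4485 - L{\left(61,-30 \right)} = 4485 - \left(-14 + 61\right) = 4485 - 47 = 4438$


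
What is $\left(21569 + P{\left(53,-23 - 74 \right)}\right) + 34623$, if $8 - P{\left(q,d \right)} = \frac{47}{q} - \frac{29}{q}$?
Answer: $\frac{2978582}{53} \approx 56200.0$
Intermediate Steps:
$P{\left(q,d \right)} = 8 - \frac{18}{q}$ ($P{\left(q,d \right)} = 8 - \left(\frac{47}{q} - \frac{29}{q}\right) = 8 - \frac{18}{q}$)
$\left(21569 + P{\left(53,-23 - 74 \right)}\right) + 34623 = \left(21569 + \left(8 - \frac{18}{53}\right)\right) + 34623 = \left(21569 + \frac{406}{53}\right) + 34623 = \frac{1143563}{53} + 34623 = \frac{2978582}{53}$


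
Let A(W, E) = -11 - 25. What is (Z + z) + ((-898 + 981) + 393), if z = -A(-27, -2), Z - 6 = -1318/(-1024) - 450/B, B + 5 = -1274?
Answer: 340284525/654848 ≈ 519.64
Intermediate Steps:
B = -1279 (B = -5 - 1274 = -1279)
A(W, E) = -36
Z = 5002349/654848 (Z = 6 + (-1318/(-1024) - 450/(-1279)) = 6 + (-1318*(-1/1024) - 450*(-1/1279)) = 6 + (659/512 + 450/1279) = 6 + 1073261/654848 = 5002349/654848 ≈ 7.6389)
z = 36 (z = -1*(-36) = 36)
(Z + z) + ((-898 + 981) + 393) = (5002349/654848 + 36) + ((-898 + 981) + 393) = 28576877/654848 + (83 + 393) = 28576877/654848 + 476 = 340284525/654848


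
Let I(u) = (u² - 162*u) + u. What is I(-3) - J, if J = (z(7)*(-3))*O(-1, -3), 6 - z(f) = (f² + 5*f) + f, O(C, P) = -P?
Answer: -273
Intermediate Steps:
z(f) = 6 - f² - 6*f (z(f) = 6 - ((f² + 5*f) + f) = 6 - (f² + 6*f) = 6 + (-f² - 6*f) = 6 - f² - 6*f)
J = 765 (J = ((6 - 1*7² - 6*7)*(-3))*(-1*(-3)) = ((6 - 1*49 - 42)*(-3))*3 = ((6 - 49 - 42)*(-3))*3 = -85*(-3)*3 = 255*3 = 765)
I(u) = u² - 161*u
I(-3) - J = -3*(-161 - 3) - 1*765 = -3*(-164) - 765 = 492 - 765 = -273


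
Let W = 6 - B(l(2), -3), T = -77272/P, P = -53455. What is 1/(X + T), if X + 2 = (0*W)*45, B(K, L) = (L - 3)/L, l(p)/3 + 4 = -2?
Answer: -53455/29638 ≈ -1.8036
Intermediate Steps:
l(p) = -18 (l(p) = -12 + 3*(-2) = -12 - 6 = -18)
T = 77272/53455 (T = -77272/(-53455) = -77272*(-1/53455) = 77272/53455 ≈ 1.4456)
B(K, L) = (-3 + L)/L
W = 4 (W = 6 - (-3 - 3)/(-3) = 6 - (-1)*(-6)/3 = 6 - 1*2 = 6 - 2 = 4)
X = -2 (X = -2 + (0*4)*45 = -2 + 0*45 = -2 + 0 = -2)
1/(X + T) = 1/(-2 + 77272/53455) = 1/(-29638/53455) = -53455/29638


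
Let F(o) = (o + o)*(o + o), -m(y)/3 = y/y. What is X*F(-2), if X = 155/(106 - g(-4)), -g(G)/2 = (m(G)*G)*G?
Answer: 248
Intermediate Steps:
m(y) = -3 (m(y) = -3*y/y = -3*1 = -3)
F(o) = 4*o² (F(o) = (2*o)*(2*o) = 4*o²)
g(G) = 6*G² (g(G) = -2*(-3*G)*G = -(-6)*G² = 6*G²)
X = 31/2 (X = 155/(106 - 6*(-4)²) = 155/(106 - 6*16) = 155/(106 - 1*96) = 155/(106 - 96) = 155/10 = 155*(⅒) = 31/2 ≈ 15.500)
X*F(-2) = 31*(4*(-2)²)/2 = 31*(4*4)/2 = (31/2)*16 = 248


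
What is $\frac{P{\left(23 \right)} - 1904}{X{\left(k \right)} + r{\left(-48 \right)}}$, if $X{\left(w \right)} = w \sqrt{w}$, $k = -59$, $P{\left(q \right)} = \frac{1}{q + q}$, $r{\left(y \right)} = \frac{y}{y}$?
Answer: $- \frac{87583}{9447480} - \frac{5167397 i \sqrt{59}}{9447480} \approx -0.0092705 - 4.2013 i$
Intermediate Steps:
$r{\left(y \right)} = 1$
$P{\left(q \right)} = \frac{1}{2 q}$
$X{\left(w \right)} = w^{\frac{3}{2}}$
$\frac{P{\left(23 \right)} - 1904}{X{\left(k \right)} + r{\left(-48 \right)}} = \frac{\frac{1}{2 \cdot 23} - 1904}{\left(-59\right)^{\frac{3}{2}} + 1} = \frac{\frac{1}{2} \cdot \frac{1}{23} - 1904}{- 59 i \sqrt{59} + 1} = \frac{\frac{1}{46} - 1904}{1 - 59 i \sqrt{59}} = - \frac{87583}{46 \left(1 - 59 i \sqrt{59}\right)}$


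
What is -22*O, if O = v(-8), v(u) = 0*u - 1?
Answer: 22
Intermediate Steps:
v(u) = -1 (v(u) = 0 - 1 = -1)
O = -1
-22*O = -22*(-1) = 22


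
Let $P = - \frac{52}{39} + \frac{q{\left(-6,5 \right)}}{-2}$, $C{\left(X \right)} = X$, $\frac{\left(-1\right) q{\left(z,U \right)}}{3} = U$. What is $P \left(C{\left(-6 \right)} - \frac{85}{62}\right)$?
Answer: $- \frac{16909}{372} \approx -45.454$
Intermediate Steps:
$q{\left(z,U \right)} = - 3 U$
$P = \frac{37}{6}$ ($P = - \frac{52}{39} + \frac{\left(-3\right) 5}{-2} = \left(-52\right) \frac{1}{39} - - \frac{15}{2} = - \frac{4}{3} + \frac{15}{2} = \frac{37}{6} \approx 6.1667$)
$P \left(C{\left(-6 \right)} - \frac{85}{62}\right) = \frac{37 \left(-6 - \frac{85}{62}\right)}{6} = \frac{37}{6} \left(- \frac{457}{62}\right) = - \frac{16909}{372}$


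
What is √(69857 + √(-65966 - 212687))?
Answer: √(69857 + I*√278653) ≈ 264.31 + 0.9986*I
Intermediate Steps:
√(69857 + √(-65966 - 212687)) = √(69857 + √(-278653)) = √(69857 + I*√278653)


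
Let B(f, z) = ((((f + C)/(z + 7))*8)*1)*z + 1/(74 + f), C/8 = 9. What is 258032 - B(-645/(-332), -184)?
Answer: 31782784073876/123468061 ≈ 2.5742e+5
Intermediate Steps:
C = 72 (C = 8*9 = 72)
B(f, z) = 1/(74 + f) + 8*z*(72 + f)/(7 + z) (B(f, z) = ((((f + 72)/(z + 7))*8)*1)*z + 1/(74 + f) = ((((72 + f)/(7 + z))*8)*1)*z + 1/(74 + f) = ((8*(72 + f)/(7 + z))*1)*z + 1/(74 + f) = (8*(72 + f)/(7 + z))*z + 1/(74 + f) = 8*z*(72 + f)/(7 + z) + 1/(74 + f) = 1/(74 + f) + 8*z*(72 + f)/(7 + z))
258032 - B(-645/(-332), -184) = 258032 - (7 + 42625*(-184) + 8*(-184)*(-645/(-332))² + 1168*(-645/(-332))*(-184))/(518 + 7*(-645/(-332)) + 74*(-184) - 645/(-332)*(-184)) = 258032 - (7 - 7843000 + 8*(-184)*(-645*(-1/332))² + 1168*(-645*(-1/332))*(-184))/(518 + 7*(-645*(-1/332)) - 13616 - 645*(-1/332)*(-184)) = 258032 - (7 - 7843000 + 8*(-184)*(645/332)² + 1168*(645/332)*(-184))/(518 + 7*(645/332) - 13616 + (645/332)*(-184)) = 258032 - (7 - 7843000 + 8*(-184)*(416025/110224) - 34654560/83)/(518 + 4515/332 - 13616 - 29670/83) = 258032 - (7 - 7843000 - 38274300/6889 - 34654560/83)/(-4462701/332) = 258032 - (-332)*(-56944981557)/(4462701*6889) = 258032 - 1*75926642076/123468061 = 258032 - 75926642076/123468061 = 31782784073876/123468061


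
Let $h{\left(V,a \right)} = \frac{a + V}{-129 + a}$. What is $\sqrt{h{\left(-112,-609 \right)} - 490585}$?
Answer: $\frac{i \sqrt{29688182738}}{246} \approx 700.42 i$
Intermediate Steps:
$h{\left(V,a \right)} = \frac{V + a}{-129 + a}$
$\sqrt{h{\left(-112,-609 \right)} - 490585} = \sqrt{\frac{-112 - 609}{-129 - 609} - 490585} = \sqrt{\frac{1}{-738} \left(-721\right) - 490585} = \sqrt{\left(- \frac{1}{738}\right) \left(-721\right) - 490585} = \sqrt{\frac{721}{738} - 490585} = \sqrt{- \frac{362051009}{738}} = \frac{i \sqrt{29688182738}}{246}$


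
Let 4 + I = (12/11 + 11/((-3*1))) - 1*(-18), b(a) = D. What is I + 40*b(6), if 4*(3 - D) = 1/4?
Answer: 8509/66 ≈ 128.92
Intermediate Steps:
D = 47/16 (D = 3 - ¼/4 = 3 - ¼*¼ = 3 - 1/16 = 47/16 ≈ 2.9375)
b(a) = 47/16
I = 377/33 (I = -4 + ((12/11 + 11/((-3*1))) - 1*(-18)) = -4 + ((12*(1/11) + 11/(-3)) + 18) = -4 + ((12/11 + 11*(-⅓)) + 18) = -4 + ((12/11 - 11/3) + 18) = -4 + (-85/33 + 18) = -4 + 509/33 = 377/33 ≈ 11.424)
I + 40*b(6) = 377/33 + 40*(47/16) = 377/33 + 235/2 = 8509/66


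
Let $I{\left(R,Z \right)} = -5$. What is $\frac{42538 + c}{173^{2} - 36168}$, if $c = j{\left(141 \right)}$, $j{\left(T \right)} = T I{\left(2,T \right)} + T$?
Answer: $- \frac{41974}{6239} \approx -6.7277$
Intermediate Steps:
$j{\left(T \right)} = - 4 T$ ($j{\left(T \right)} = T \left(-5\right) + T = - 5 T + T = - 4 T$)
$c = -564$ ($c = \left(-4\right) 141 = -564$)
$\frac{42538 + c}{173^{2} - 36168} = \frac{42538 - 564}{173^{2} - 36168} = \frac{41974}{29929 - 36168} = \frac{41974}{-6239} = 41974 \left(- \frac{1}{6239}\right) = - \frac{41974}{6239}$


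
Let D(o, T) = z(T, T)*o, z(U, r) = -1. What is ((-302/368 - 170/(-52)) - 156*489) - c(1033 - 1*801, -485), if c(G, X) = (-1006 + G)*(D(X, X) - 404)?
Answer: -32501423/2392 ≈ -13588.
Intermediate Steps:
D(o, T) = -o
c(G, X) = (-1006 + G)*(-404 - X) (c(G, X) = (-1006 + G)*(-X - 404) = (-1006 + G)*(-404 - X))
((-302/368 - 170/(-52)) - 156*489) - c(1033 - 1*801, -485) = ((-302/368 - 170/(-52)) - 156*489) - (406424 - 404*(1033 - 1*801) + 1006*(-485) - 1*(1033 - 1*801)*(-485)) = ((-302*1/368 - 170*(-1/52)) - 76284) - (406424 - 404*(1033 - 801) - 487910 - 1*(1033 - 801)*(-485)) = ((-151/184 + 85/26) - 76284) - (406424 - 404*232 - 487910 - 1*232*(-485)) = (5857/2392 - 76284) - (406424 - 93728 - 487910 + 112520) = -182465471/2392 - 1*(-62694) = -182465471/2392 + 62694 = -32501423/2392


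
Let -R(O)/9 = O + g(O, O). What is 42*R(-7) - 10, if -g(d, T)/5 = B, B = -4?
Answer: -4924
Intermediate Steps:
g(d, T) = 20 (g(d, T) = -5*(-4) = 20)
R(O) = -180 - 9*O (R(O) = -9*(O + 20) = -9*(20 + O) = -180 - 9*O)
42*R(-7) - 10 = 42*(-180 - 9*(-7)) - 10 = 42*(-180 + 63) - 10 = 42*(-117) - 10 = -4914 - 10 = -4924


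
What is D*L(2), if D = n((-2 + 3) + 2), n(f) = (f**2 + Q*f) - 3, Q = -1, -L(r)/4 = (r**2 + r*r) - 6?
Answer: -24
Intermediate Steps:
L(r) = 24 - 8*r**2 (L(r) = -4*((r**2 + r*r) - 6) = -4*((r**2 + r**2) - 6) = -4*(2*r**2 - 6) = -4*(-6 + 2*r**2) = 24 - 8*r**2)
n(f) = -3 + f**2 - f (n(f) = (f**2 - f) - 3 = -3 + f**2 - f)
D = 3 (D = -3 + ((-2 + 3) + 2)**2 - ((-2 + 3) + 2) = -3 + (1 + 2)**2 - (1 + 2) = -3 + 3**2 - 1*3 = -3 + 9 - 3 = 3)
D*L(2) = 3*(24 - 8*2**2) = 3*(24 - 8*4) = 3*(24 - 32) = 3*(-8) = -24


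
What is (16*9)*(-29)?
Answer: -4176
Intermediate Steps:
(16*9)*(-29) = 144*(-29) = -4176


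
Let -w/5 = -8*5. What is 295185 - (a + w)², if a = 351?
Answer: -8416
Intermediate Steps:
w = 200 (w = -(-40)*5 = -5*(-40) = 200)
295185 - (a + w)² = 295185 - (351 + 200)² = 295185 - 1*551² = 295185 - 1*303601 = 295185 - 303601 = -8416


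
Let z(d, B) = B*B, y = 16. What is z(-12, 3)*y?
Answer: 144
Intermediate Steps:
z(d, B) = B²
z(-12, 3)*y = 3²*16 = 9*16 = 144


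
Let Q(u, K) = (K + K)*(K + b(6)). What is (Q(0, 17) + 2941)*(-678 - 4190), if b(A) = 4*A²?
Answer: -40964220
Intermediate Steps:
Q(u, K) = 2*K*(144 + K) (Q(u, K) = (K + K)*(K + 4*6²) = (2*K)*(K + 4*36) = (2*K)*(K + 144) = (2*K)*(144 + K) = 2*K*(144 + K))
(Q(0, 17) + 2941)*(-678 - 4190) = (2*17*(144 + 17) + 2941)*(-678 - 4190) = (2*17*161 + 2941)*(-4868) = (5474 + 2941)*(-4868) = 8415*(-4868) = -40964220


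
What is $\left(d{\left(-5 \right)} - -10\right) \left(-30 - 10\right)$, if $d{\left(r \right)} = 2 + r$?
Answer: $-280$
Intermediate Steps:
$\left(d{\left(-5 \right)} - -10\right) \left(-30 - 10\right) = \left(\left(2 - 5\right) - -10\right) \left(-30 - 10\right) = \left(-3 + 10\right) \left(-40\right) = 7 \left(-40\right) = -280$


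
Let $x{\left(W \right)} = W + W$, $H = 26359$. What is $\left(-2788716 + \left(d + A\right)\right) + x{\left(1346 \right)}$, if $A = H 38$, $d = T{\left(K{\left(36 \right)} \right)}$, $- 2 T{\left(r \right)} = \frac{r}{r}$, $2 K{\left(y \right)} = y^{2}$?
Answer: $- \frac{3568765}{2} \approx -1.7844 \cdot 10^{6}$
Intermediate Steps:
$K{\left(y \right)} = \frac{y^{2}}{2}$
$T{\left(r \right)} = - \frac{1}{2}$ ($T{\left(r \right)} = - \frac{r \frac{1}{r}}{2} = \left(- \frac{1}{2}\right) 1 = - \frac{1}{2}$)
$x{\left(W \right)} = 2 W$
$d = - \frac{1}{2} \approx -0.5$
$A = 1001642$ ($A = 26359 \cdot 38 = 1001642$)
$\left(-2788716 + \left(d + A\right)\right) + x{\left(1346 \right)} = \left(-2788716 + \left(- \frac{1}{2} + 1001642\right)\right) + 2 \cdot 1346 = \left(-2788716 + \frac{2003283}{2}\right) + 2692 = - \frac{3574149}{2} + 2692 = - \frac{3568765}{2}$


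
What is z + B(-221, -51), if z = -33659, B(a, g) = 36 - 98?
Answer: -33721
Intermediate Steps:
B(a, g) = -62
z + B(-221, -51) = -33659 - 62 = -33721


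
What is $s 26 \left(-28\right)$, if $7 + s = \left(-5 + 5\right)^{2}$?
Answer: $5096$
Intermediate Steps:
$s = -7$ ($s = -7 + \left(-5 + 5\right)^{2} = -7 + 0^{2} = -7 + 0 = -7$)
$s 26 \left(-28\right) = \left(-7\right) 26 \left(-28\right) = \left(-182\right) \left(-28\right) = 5096$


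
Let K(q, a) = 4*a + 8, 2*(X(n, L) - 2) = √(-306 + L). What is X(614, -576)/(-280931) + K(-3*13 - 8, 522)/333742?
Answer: 294081946/46879236901 - 3*I*√2/80266 ≈ 0.0062732 - 5.2857e-5*I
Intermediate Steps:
X(n, L) = 2 + √(-306 + L)/2
K(q, a) = 8 + 4*a
X(614, -576)/(-280931) + K(-3*13 - 8, 522)/333742 = (2 + √(-306 - 576)/2)/(-280931) + (8 + 4*522)/333742 = (2 + √(-882)/2)*(-1/280931) + (8 + 2088)*(1/333742) = (2 + (21*I*√2)/2)*(-1/280931) + 2096*(1/333742) = (2 + 21*I*√2/2)*(-1/280931) + 1048/166871 = (-2/280931 - 3*I*√2/80266) + 1048/166871 = 294081946/46879236901 - 3*I*√2/80266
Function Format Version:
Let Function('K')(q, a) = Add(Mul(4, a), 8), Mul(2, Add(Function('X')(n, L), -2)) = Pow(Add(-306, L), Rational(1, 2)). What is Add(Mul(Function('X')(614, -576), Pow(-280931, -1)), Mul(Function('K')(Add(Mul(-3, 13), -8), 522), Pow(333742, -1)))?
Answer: Add(Rational(294081946, 46879236901), Mul(Rational(-3, 80266), I, Pow(2, Rational(1, 2)))) ≈ Add(0.0062732, Mul(-5.2857e-5, I))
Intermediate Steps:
Function('X')(n, L) = Add(2, Mul(Rational(1, 2), Pow(Add(-306, L), Rational(1, 2))))
Function('K')(q, a) = Add(8, Mul(4, a))
Add(Mul(Function('X')(614, -576), Pow(-280931, -1)), Mul(Function('K')(Add(Mul(-3, 13), -8), 522), Pow(333742, -1))) = Add(Mul(Add(2, Mul(Rational(1, 2), Pow(Add(-306, -576), Rational(1, 2)))), Pow(-280931, -1)), Mul(Add(8, Mul(4, 522)), Pow(333742, -1))) = Add(Mul(Add(2, Mul(Rational(1, 2), Pow(-882, Rational(1, 2)))), Rational(-1, 280931)), Mul(Add(8, 2088), Rational(1, 333742))) = Add(Mul(Add(2, Mul(Rational(1, 2), Mul(21, I, Pow(2, Rational(1, 2))))), Rational(-1, 280931)), Mul(2096, Rational(1, 333742))) = Add(Mul(Add(2, Mul(Rational(21, 2), I, Pow(2, Rational(1, 2)))), Rational(-1, 280931)), Rational(1048, 166871)) = Add(Add(Rational(-2, 280931), Mul(Rational(-3, 80266), I, Pow(2, Rational(1, 2)))), Rational(1048, 166871)) = Add(Rational(294081946, 46879236901), Mul(Rational(-3, 80266), I, Pow(2, Rational(1, 2))))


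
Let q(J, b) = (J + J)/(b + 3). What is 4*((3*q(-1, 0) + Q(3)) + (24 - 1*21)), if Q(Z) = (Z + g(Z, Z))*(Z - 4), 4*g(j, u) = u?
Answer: -11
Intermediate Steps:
q(J, b) = 2*J/(3 + b) (q(J, b) = (2*J)/(3 + b) = 2*J/(3 + b))
g(j, u) = u/4
Q(Z) = 5*Z*(-4 + Z)/4 (Q(Z) = (Z + Z/4)*(Z - 4) = (5*Z/4)*(-4 + Z) = 5*Z*(-4 + Z)/4)
4*((3*q(-1, 0) + Q(3)) + (24 - 1*21)) = 4*((3*(2*(-1)/(3 + 0)) + (5/4)*3*(-4 + 3)) + (24 - 1*21)) = 4*((3*(2*(-1)/3) + (5/4)*3*(-1)) + (24 - 21)) = 4*((3*(2*(-1)*(⅓)) - 15/4) + 3) = 4*((3*(-⅔) - 15/4) + 3) = 4*((-2 - 15/4) + 3) = 4*(-23/4 + 3) = 4*(-11/4) = -11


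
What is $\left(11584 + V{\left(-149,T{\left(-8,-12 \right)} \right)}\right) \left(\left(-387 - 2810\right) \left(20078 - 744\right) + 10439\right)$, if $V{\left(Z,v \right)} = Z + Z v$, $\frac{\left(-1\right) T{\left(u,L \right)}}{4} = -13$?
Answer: $-227857923633$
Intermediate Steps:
$T{\left(u,L \right)} = 52$ ($T{\left(u,L \right)} = \left(-4\right) \left(-13\right) = 52$)
$\left(11584 + V{\left(-149,T{\left(-8,-12 \right)} \right)}\right) \left(\left(-387 - 2810\right) \left(20078 - 744\right) + 10439\right) = \left(11584 - 149 \left(1 + 52\right)\right) \left(\left(-387 - 2810\right) \left(20078 - 744\right) + 10439\right) = \left(11584 - 7897\right) \left(\left(-3197\right) 19334 + 10439\right) = \left(11584 - 7897\right) \left(-61810798 + 10439\right) = 3687 \left(-61800359\right) = -227857923633$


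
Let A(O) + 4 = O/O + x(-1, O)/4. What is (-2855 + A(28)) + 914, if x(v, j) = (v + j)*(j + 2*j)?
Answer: -1377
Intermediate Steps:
x(v, j) = 3*j*(j + v) (x(v, j) = (j + v)*(3*j) = 3*j*(j + v))
A(O) = -3 + 3*O*(-1 + O)/4 (A(O) = -4 + (O/O + (3*O*(O - 1))/4) = -4 + (1 + (3*O*(-1 + O))*(¼)) = -4 + (1 + 3*O*(-1 + O)/4) = -3 + 3*O*(-1 + O)/4)
(-2855 + A(28)) + 914 = (-2855 + (-3 + (¾)*28*(-1 + 28))) + 914 = (-2855 + (-3 + (¾)*28*27)) + 914 = (-2855 + (-3 + 567)) + 914 = (-2855 + 564) + 914 = -2291 + 914 = -1377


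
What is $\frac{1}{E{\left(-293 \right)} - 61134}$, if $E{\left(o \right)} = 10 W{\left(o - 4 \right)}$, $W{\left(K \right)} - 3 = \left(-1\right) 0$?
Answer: $- \frac{1}{61104} \approx -1.6366 \cdot 10^{-5}$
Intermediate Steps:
$W{\left(K \right)} = 3$ ($W{\left(K \right)} = 3 - 0 = 3 + 0 = 3$)
$E{\left(o \right)} = 30$ ($E{\left(o \right)} = 10 \cdot 3 = 30$)
$\frac{1}{E{\left(-293 \right)} - 61134} = \frac{1}{30 - 61134} = \frac{1}{-61104} = - \frac{1}{61104}$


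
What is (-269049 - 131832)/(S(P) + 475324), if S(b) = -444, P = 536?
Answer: -400881/474880 ≈ -0.84417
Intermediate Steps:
(-269049 - 131832)/(S(P) + 475324) = (-269049 - 131832)/(-444 + 475324) = -400881/474880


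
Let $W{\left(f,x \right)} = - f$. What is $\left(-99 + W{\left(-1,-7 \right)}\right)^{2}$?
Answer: $9604$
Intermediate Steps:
$\left(-99 + W{\left(-1,-7 \right)}\right)^{2} = \left(-99 - -1\right)^{2} = \left(-99 + 1\right)^{2} = \left(-98\right)^{2} = 9604$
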